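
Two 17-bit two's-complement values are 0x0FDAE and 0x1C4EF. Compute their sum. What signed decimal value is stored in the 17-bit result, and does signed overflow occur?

0x0FDAE = 01111110110101110 = 64942 (signed)
0x1C4EF = 11100010011101111 = -15121 (signed)
  01111110110101110
+ 11100010011101111
= 01100001010011101  (discard carry-out 1)
Result 01100001010011101: MSB = 0 → value 49821.
Addends have opposite signs, so signed overflow cannot occur.

49821; no overflow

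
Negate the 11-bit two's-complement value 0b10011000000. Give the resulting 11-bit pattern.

01101000000

Invert: 01100111111. Add 1: 01101000000.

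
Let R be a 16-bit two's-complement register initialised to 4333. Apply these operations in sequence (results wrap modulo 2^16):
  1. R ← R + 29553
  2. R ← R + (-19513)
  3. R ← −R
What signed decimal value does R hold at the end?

-14373

Start: R = 4333 = 0001000011101101.
R = 4333 + 29553 = 33886; wraps to -31650 = 1000010001011110
R = -31650 + (-19513) = -51163; wraps to 14373 = 0011100000100101
R = −(14373) = -14373 = 1100011111011011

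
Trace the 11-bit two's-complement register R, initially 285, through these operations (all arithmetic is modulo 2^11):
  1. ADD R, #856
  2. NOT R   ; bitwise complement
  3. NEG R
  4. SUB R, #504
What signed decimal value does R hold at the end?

638

Start: R = 285 = 00100011101.
R = 285 + 856 = 1141; wraps to -907 = 10001110101
R = NOT 10001110101 = 01110001010 = 906
R = −(906) = -906 = 10001110110
R = -906 − 504 = -1410; wraps to 638 = 01001111110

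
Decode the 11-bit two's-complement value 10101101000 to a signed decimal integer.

-664

MSB is 1, so the value is negative.
Unsigned reading: 1384. Subtract 2^11 = 2048: 1384 − 2048 = -664.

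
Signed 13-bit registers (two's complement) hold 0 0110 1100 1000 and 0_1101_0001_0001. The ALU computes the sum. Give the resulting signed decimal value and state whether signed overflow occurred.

-3111; overflow

0 0110 1100 1000 → 0011011001000 = 1736 (signed)
0_1101_0001_0001 → 0110100010001 = 3345 (signed)
  0011011001000
+ 0110100010001
= 1001111011001
Result 1001111011001: MSB = 1 → 5081 − 8192 = -3111.
Both addends are non-negative but the stored result is negative: signed overflow. The true value 1736 + 3345 = 5081 lies outside [-4096, 4095].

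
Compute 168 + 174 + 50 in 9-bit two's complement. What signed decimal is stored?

-120

168 + 174 = 342 → wraps to -170 (101010110)
-170 + 50 = -120 (110001000)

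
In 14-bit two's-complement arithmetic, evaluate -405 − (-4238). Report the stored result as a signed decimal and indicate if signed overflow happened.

3833; no overflow

-405 → 11111001101011
-4238 → 10111101110010
Subtract via negate-and-add: invert 10111101110010 + 1 = 01000010001110 (i.e. 4238).
  11111001101011
+ 01000010001110
= 00111011111001  (discard carry-out 1)
Result 00111011111001: MSB = 0 → value 3833.
Addends (after negating the subtrahend) have opposite signs, so signed overflow cannot occur.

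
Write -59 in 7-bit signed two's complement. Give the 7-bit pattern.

1000101

|-59| = 59 = 0111011 in 7 bits.
Invert the bits: 1000100. Add 1: 1000101.
Check: 1000101 reads as 69 − 128 = -59.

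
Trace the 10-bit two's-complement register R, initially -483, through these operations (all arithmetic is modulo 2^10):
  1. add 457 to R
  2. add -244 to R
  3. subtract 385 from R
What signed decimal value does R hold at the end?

Start: R = -483 = 1000011101.
R = -483 + 457 = -26 = 1111100110
R = -26 + (-244) = -270 = 1011110010
R = -270 − 385 = -655; wraps to 369 = 0101110001

369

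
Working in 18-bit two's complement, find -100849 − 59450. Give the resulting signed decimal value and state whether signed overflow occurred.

-100849 → 100111011000001111
59450 → 001110100000111010
Subtract via negate-and-add: invert 001110100000111010 + 1 = 110001011111000110 (i.e. -59450).
  100111011000001111
+ 110001011111000110
= 011000110111010101  (discard carry-out 1)
Result 011000110111010101: MSB = 0 → value 101845.
Both addends (after negating the subtrahend) are negative but the stored result is non-negative: signed overflow. The true value -100849 − 59450 = -160299 lies outside [-131072, 131071].

101845; overflow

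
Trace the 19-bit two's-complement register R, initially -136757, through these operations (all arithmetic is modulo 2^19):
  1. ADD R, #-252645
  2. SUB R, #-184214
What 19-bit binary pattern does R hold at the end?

1001101111001111100

Start: R = -136757 = 1011110100111001011.
R = -136757 + (-252645) = -389402; wraps to 134886 = 0100000111011100110
R = 134886 − (-184214) = 319100; wraps to -205188 = 1001101111001111100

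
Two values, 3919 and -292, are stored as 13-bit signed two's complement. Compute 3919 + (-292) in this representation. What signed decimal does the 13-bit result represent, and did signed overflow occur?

3627; no overflow

3919 → 0111101001111
-292 → 1111011011100
  0111101001111
+ 1111011011100
= 0111000101011  (discard carry-out 1)
Result 0111000101011: MSB = 0 → value 3627.
Addends have opposite signs, so signed overflow cannot occur.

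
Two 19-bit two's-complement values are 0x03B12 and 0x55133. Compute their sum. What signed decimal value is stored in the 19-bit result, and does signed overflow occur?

0x03B12 = 0000011101100010010 = 15122 (signed)
0x55133 = 1010101000100110011 = -175821 (signed)
  0000011101100010010
+ 1010101000100110011
= 1011000110001000101
Result 1011000110001000101: MSB = 1 → 363589 − 524288 = -160699.
Addends have opposite signs, so signed overflow cannot occur.

-160699; no overflow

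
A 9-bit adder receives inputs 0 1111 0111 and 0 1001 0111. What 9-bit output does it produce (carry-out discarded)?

110001110

  011110111
+ 010010111
= 110001110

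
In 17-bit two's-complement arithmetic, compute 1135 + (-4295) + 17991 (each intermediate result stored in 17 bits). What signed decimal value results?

14831

1135 + (-4295) = -3160 (11111001110101000)
-3160 + 17991 = 14831 (00011100111101111)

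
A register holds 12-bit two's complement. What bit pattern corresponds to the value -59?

|-59| = 59 = 000000111011 in 12 bits.
Invert the bits: 111111000100. Add 1: 111111000101.

111111000101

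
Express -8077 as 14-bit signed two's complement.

|-8077| = 8077 = 01111110001101 in 14 bits.
Invert the bits: 10000001110010. Add 1: 10000001110011.

10000001110011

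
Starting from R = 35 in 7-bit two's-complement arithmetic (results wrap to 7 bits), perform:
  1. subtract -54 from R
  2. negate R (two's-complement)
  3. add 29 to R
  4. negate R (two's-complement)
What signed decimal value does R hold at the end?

60

Start: R = 35 = 0100011.
R = 35 − (-54) = 89; wraps to -39 = 1011001
R = −(-39) = 39 = 0100111
R = 39 + 29 = 68; wraps to -60 = 1000100
R = −(-60) = 60 = 0111100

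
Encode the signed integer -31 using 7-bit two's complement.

1100001

|-31| = 31 = 0011111 in 7 bits.
Invert the bits: 1100000. Add 1: 1100001.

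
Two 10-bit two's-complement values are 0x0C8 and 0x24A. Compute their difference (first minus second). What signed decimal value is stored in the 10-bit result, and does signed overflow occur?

-386; overflow

0x0C8 = 0011001000 = 200 (signed)
0x24A = 1001001010 = -438 (signed)
Subtract via negate-and-add: invert 1001001010 + 1 = 0110110110 (i.e. 438).
  0011001000
+ 0110110110
= 1001111110
Result 1001111110: MSB = 1 → 638 − 1024 = -386.
Both addends (after negating the subtrahend) are non-negative but the stored result is negative: signed overflow. The true value 200 − (-438) = 638 lies outside [-512, 511].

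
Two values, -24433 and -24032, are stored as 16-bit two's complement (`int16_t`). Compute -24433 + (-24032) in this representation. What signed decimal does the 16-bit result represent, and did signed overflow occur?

-24433 → 1010000010001111
-24032 → 1010001000100000
  1010000010001111
+ 1010001000100000
= 0100001010101111  (discard carry-out 1)
Result 0100001010101111: MSB = 0 → value 17071.
Both addends are negative but the stored result is non-negative: signed overflow. The true value -24433 + (-24032) = -48465 lies outside [-32768, 32767].

17071; overflow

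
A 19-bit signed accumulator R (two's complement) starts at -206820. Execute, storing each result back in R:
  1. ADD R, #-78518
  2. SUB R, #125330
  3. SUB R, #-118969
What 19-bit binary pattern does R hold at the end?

Start: R = -206820 = 1001101100000011100.
R = -206820 + (-78518) = -285338; wraps to 238950 = 0111010010101100110
R = 238950 − 125330 = 113620 = 0011011101111010100
R = 113620 − (-118969) = 232589 = 0111000110010001101

0111000110010001101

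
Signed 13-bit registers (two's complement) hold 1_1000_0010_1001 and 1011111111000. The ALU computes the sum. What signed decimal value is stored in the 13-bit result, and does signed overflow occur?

-4063; no overflow

1_1000_0010_1001 → 1100000101001 = -2007 (signed)
1011111111000 = -2056 (signed)
  1100000101001
+ 1011111111000
= 1000000100001  (discard carry-out 1)
Result 1000000100001: MSB = 1 → 4129 − 8192 = -4063.
Both addends are negative and so is the stored result: no signed overflow.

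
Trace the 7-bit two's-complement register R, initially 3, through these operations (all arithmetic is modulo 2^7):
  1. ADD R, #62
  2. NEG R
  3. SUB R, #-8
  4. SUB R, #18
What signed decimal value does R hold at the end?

Start: R = 3 = 0000011.
R = 3 + 62 = 65; wraps to -63 = 1000001
R = −(-63) = 63 = 0111111
R = 63 − (-8) = 71; wraps to -57 = 1000111
R = -57 − 18 = -75; wraps to 53 = 0110101

53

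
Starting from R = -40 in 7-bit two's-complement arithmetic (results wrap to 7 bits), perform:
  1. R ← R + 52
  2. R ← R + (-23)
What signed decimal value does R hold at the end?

-11

Start: R = -40 = 1011000.
R = -40 + 52 = 12 = 0001100
R = 12 + (-23) = -11 = 1110101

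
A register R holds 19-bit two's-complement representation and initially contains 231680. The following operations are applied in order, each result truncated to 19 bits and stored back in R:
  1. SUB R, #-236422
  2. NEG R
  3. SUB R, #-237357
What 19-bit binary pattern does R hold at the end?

Start: R = 231680 = 0111000100100000000.
R = 231680 − (-236422) = 468102; wraps to -56186 = 1110010010010000110
R = −(-56186) = 56186 = 0001101101101111010
R = 56186 − (-237357) = 293543; wraps to -230745 = 1000111101010100111

1000111101010100111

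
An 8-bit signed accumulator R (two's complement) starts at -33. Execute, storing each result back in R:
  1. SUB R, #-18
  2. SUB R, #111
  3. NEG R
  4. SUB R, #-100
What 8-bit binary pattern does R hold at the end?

11100010

Start: R = -33 = 11011111.
R = -33 − (-18) = -15 = 11110001
R = -15 − 111 = -126 = 10000010
R = −(-126) = 126 = 01111110
R = 126 − (-100) = 226; wraps to -30 = 11100010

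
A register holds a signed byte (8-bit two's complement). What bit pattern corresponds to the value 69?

01000101

69 is non-negative, so write it directly in 8 bits: 01000101.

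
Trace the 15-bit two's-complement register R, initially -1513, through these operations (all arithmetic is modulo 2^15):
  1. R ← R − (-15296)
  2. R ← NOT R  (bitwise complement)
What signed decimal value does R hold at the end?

Start: R = -1513 = 111101000010111.
R = -1513 − (-15296) = 13783 = 011010111010111
R = NOT 011010111010111 = 100101000101000 = -13784

-13784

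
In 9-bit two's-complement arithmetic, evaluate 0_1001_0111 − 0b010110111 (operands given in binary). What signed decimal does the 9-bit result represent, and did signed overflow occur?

0_1001_0111 → 010010111 = 151 (signed)
0b010110111 → 010110111 = 183 (signed)
Subtract via negate-and-add: invert 010110111 + 1 = 101001001 (i.e. -183).
  010010111
+ 101001001
= 111100000
Result 111100000: MSB = 1 → 480 − 512 = -32.
Addends (after negating the subtrahend) have opposite signs, so signed overflow cannot occur.

-32; no overflow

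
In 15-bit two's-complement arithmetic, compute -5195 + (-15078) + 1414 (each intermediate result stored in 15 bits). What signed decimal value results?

-5195 + (-15078) = -20273 → wraps to 12495 (011000011001111)
12495 + 1414 = 13909 (011011001010101)

13909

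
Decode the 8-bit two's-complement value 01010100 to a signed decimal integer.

84

MSB is 0, so the value is non-negative: 01010100 = 84.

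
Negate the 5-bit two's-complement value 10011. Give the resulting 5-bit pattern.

01101

Invert: 01100. Add 1: 01101.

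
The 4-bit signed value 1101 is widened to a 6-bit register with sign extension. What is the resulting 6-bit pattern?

MSB of 1101 is 1; replicate it into the new high bits.
11|1101 → 111101 (still -3).

111101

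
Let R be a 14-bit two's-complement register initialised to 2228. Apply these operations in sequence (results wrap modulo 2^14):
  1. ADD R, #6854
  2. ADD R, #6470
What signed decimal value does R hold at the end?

Start: R = 2228 = 00100010110100.
R = 2228 + 6854 = 9082; wraps to -7302 = 10001101111010
R = -7302 + 6470 = -832 = 11110011000000

-832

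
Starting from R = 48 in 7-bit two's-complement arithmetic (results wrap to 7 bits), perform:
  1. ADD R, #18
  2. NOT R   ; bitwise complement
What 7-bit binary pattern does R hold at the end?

0111101

Start: R = 48 = 0110000.
R = 48 + 18 = 66; wraps to -62 = 1000010
R = NOT 1000010 = 0111101 = 61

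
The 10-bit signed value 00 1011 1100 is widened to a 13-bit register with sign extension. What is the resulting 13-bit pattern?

0000010111100

MSB of 0010111100 is 0; replicate it into the new high bits.
000|0010111100 → 0000010111100 (still 188).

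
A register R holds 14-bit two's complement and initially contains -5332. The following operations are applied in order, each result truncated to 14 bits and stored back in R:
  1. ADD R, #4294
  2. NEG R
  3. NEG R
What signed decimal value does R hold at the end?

-1038

Start: R = -5332 = 10101100101100.
R = -5332 + 4294 = -1038 = 11101111110010
R = −(-1038) = 1038 = 00010000001110
R = −(1038) = -1038 = 11101111110010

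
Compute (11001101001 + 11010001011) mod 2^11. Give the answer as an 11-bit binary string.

10011110100

  11001101001
+ 11010001011
= 10011110100  (discard carry-out 1)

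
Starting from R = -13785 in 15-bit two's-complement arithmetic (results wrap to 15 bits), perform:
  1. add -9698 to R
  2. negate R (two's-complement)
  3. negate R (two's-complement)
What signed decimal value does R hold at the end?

9285

Start: R = -13785 = 100101000100111.
R = -13785 + (-9698) = -23483; wraps to 9285 = 010010001000101
R = −(9285) = -9285 = 101101110111011
R = −(-9285) = 9285 = 010010001000101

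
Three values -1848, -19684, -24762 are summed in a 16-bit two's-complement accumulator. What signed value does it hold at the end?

19242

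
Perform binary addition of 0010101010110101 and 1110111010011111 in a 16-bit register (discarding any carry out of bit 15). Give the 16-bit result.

0001100101010100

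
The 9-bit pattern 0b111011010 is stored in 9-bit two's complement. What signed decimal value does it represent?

-38

MSB is 1, so the value is negative.
Invert: 000100101. Add 1: 000100110 = 38. So the value is −38.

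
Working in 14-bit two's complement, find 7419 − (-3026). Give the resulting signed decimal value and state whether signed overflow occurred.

-5939; overflow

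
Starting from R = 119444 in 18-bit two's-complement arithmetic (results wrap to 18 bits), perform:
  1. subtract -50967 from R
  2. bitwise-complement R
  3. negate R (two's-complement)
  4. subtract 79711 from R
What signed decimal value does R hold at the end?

90701

Start: R = 119444 = 011101001010010100.
R = 119444 − (-50967) = 170411; wraps to -91733 = 101001100110101011
R = NOT 101001100110101011 = 010110011001010100 = 91732
R = −(91732) = -91732 = 101001100110101100
R = -91732 − 79711 = -171443; wraps to 90701 = 010110001001001101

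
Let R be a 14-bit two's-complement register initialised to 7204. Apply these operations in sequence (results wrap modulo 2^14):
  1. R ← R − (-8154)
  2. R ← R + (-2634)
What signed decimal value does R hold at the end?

-3660

Start: R = 7204 = 01110000100100.
R = 7204 − (-8154) = 15358; wraps to -1026 = 11101111111110
R = -1026 + (-2634) = -3660 = 11000110110100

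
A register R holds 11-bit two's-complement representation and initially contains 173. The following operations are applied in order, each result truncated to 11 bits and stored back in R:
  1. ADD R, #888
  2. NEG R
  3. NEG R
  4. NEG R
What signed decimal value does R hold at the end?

Start: R = 173 = 00010101101.
R = 173 + 888 = 1061; wraps to -987 = 10000100101
R = −(-987) = 987 = 01111011011
R = −(987) = -987 = 10000100101
R = −(-987) = 987 = 01111011011

987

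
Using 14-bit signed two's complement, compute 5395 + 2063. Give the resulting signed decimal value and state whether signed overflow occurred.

5395 → 01010100010011
2063 → 00100000001111
  01010100010011
+ 00100000001111
= 01110100100010
Result 01110100100010: MSB = 0 → value 7458.
Both addends are non-negative and so is the stored result: no signed overflow.

7458; no overflow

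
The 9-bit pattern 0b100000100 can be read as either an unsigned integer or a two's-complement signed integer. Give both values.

Unsigned: 100000100 = 260.
Signed: MSB=1 → 260 − 512 = -252.

unsigned = 260, signed = -252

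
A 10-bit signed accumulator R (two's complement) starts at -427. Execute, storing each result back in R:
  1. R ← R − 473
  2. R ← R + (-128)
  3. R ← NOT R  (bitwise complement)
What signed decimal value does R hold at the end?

3

Start: R = -427 = 1001010101.
R = -427 − 473 = -900; wraps to 124 = 0001111100
R = 124 + (-128) = -4 = 1111111100
R = NOT 1111111100 = 0000000011 = 3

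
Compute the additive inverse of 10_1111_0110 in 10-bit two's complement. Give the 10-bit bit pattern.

0100001010

Invert: 0100001001. Add 1: 0100001010.
Check: 1011110110 = -266, 0100001010 = 266.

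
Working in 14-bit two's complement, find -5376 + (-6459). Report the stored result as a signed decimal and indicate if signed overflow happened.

4549; overflow

-5376 → 10101100000000
-6459 → 10011011000101
  10101100000000
+ 10011011000101
= 01000111000101  (discard carry-out 1)
Result 01000111000101: MSB = 0 → value 4549.
Both addends are negative but the stored result is non-negative: signed overflow. The true value -5376 + (-6459) = -11835 lies outside [-8192, 8191].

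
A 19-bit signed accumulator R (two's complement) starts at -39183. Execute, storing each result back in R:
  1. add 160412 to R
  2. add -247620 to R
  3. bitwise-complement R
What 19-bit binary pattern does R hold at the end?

0011110110110110110

Start: R = -39183 = 1110110011011110001.
R = -39183 + 160412 = 121229 = 0011101100110001101
R = 121229 + (-247620) = -126391 = 1100001001001001001
R = NOT 1100001001001001001 = 0011110110110110110 = 126390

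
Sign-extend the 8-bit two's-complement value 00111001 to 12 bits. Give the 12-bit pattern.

MSB of 00111001 is 0; replicate it into the new high bits.
0000|00111001 → 000000111001 (still 57).

000000111001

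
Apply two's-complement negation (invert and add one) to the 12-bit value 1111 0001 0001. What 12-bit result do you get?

000011101111

Invert: 000011101110. Add 1: 000011101111.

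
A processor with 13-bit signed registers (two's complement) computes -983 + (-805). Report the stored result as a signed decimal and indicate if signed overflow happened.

-983 → 1110000101001
-805 → 1110011011011
  1110000101001
+ 1110011011011
= 1100100000100  (discard carry-out 1)
Result 1100100000100: MSB = 1 → 6404 − 8192 = -1788.
Both addends are negative and so is the stored result: no signed overflow.

-1788; no overflow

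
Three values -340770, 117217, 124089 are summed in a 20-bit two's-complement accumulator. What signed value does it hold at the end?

-99464

-340770 + 117217 = -223553 (11001001011010111111)
-223553 + 124089 = -99464 (11100111101101111000)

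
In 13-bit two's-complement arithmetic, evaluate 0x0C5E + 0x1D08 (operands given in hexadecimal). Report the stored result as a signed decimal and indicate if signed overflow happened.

2406; no overflow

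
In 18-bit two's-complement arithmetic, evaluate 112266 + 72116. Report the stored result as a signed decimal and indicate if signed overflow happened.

112266 → 011011011010001010
72116 → 010001100110110100
  011011011010001010
+ 010001100110110100
= 101101000000111110
Result 101101000000111110: MSB = 1 → 184382 − 262144 = -77762.
Both addends are non-negative but the stored result is negative: signed overflow. The true value 112266 + 72116 = 184382 lies outside [-131072, 131071].

-77762; overflow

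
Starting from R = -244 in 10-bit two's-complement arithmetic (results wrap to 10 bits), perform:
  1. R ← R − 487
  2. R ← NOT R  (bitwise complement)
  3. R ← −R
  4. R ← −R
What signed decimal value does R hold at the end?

-294

Start: R = -244 = 1100001100.
R = -244 − 487 = -731; wraps to 293 = 0100100101
R = NOT 0100100101 = 1011011010 = -294
R = −(-294) = 294 = 0100100110
R = −(294) = -294 = 1011011010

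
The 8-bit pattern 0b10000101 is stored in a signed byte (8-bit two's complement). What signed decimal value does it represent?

MSB is 1, so the value is negative.
Invert: 01111010. Add 1: 01111011 = 123. So the value is −123.

-123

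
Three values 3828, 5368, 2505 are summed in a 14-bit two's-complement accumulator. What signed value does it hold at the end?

-4683

3828 + 5368 = 9196 → wraps to -7188 (10001111101100)
-7188 + 2505 = -4683 (10110110110101)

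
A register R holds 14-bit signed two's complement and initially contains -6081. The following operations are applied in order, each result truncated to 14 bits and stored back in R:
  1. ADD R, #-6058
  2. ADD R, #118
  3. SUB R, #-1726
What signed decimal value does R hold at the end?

6089

Start: R = -6081 = 10100000111111.
R = -6081 + (-6058) = -12139; wraps to 4245 = 01000010010101
R = 4245 + 118 = 4363 = 01000100001011
R = 4363 − (-1726) = 6089 = 01011111001001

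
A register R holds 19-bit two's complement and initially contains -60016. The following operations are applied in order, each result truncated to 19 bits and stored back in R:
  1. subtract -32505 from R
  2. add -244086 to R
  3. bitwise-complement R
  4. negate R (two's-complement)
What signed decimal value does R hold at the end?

Start: R = -60016 = 1110001010110010000.
R = -60016 − (-32505) = -27511 = 1111001010010001001
R = -27511 + (-244086) = -271597; wraps to 252691 = 0111101101100010011
R = NOT 0111101101100010011 = 1000010010011101100 = -252692
R = −(-252692) = 252692 = 0111101101100010100

252692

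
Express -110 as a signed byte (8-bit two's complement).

10010010

|-110| = 110 = 01101110 in 8 bits.
Invert the bits: 10010001. Add 1: 10010010.
Check: 10010010 reads as 146 − 256 = -110.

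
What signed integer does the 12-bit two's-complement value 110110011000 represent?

-616

MSB is 1, so the value is negative.
Unsigned reading: 3480. Subtract 2^12 = 4096: 3480 − 4096 = -616.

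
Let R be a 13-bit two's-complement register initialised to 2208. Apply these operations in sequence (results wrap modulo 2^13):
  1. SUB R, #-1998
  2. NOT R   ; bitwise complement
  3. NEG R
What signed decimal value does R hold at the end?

-3985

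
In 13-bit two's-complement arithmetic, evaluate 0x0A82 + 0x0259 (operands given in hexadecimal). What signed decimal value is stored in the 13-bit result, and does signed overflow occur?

3291; no overflow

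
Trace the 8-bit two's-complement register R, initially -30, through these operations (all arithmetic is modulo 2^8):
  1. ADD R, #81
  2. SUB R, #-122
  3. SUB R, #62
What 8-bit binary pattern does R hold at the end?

Start: R = -30 = 11100010.
R = -30 + 81 = 51 = 00110011
R = 51 − (-122) = 173; wraps to -83 = 10101101
R = -83 − 62 = -145; wraps to 111 = 01101111

01101111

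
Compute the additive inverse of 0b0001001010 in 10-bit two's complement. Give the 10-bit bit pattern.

Invert: 1110110101. Add 1: 1110110110.
Check: 0001001010 = 74, 1110110110 = -74.

1110110110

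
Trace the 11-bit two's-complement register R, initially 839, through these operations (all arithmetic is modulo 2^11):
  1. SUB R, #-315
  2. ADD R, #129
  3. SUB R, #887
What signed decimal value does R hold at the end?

396

Start: R = 839 = 01101000111.
R = 839 − (-315) = 1154; wraps to -894 = 10010000010
R = -894 + 129 = -765 = 10100000011
R = -765 − 887 = -1652; wraps to 396 = 00110001100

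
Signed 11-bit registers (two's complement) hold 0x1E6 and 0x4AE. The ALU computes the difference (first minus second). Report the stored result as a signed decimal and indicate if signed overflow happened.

-712; overflow

0x1E6 = 00111100110 = 486 (signed)
0x4AE = 10010101110 = -850 (signed)
Subtract via negate-and-add: invert 10010101110 + 1 = 01101010010 (i.e. 850).
  00111100110
+ 01101010010
= 10100111000
Result 10100111000: MSB = 1 → 1336 − 2048 = -712.
Both addends (after negating the subtrahend) are non-negative but the stored result is negative: signed overflow. The true value 486 − (-850) = 1336 lies outside [-1024, 1023].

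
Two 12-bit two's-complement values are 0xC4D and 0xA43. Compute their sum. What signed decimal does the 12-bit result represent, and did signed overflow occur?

1680; overflow

0xC4D = 110001001101 = -947 (signed)
0xA43 = 101001000011 = -1469 (signed)
  110001001101
+ 101001000011
= 011010010000  (discard carry-out 1)
Result 011010010000: MSB = 0 → value 1680.
Both addends are negative but the stored result is non-negative: signed overflow. The true value -947 + (-1469) = -2416 lies outside [-2048, 2047].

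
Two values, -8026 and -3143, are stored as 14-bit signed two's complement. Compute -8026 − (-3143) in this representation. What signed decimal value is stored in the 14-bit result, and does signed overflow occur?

-4883; no overflow

-8026 → 10000010100110
-3143 → 11001110111001
Subtract via negate-and-add: invert 11001110111001 + 1 = 00110001000111 (i.e. 3143).
  10000010100110
+ 00110001000111
= 10110011101101
Result 10110011101101: MSB = 1 → 11501 − 16384 = -4883.
Addends (after negating the subtrahend) have opposite signs, so signed overflow cannot occur.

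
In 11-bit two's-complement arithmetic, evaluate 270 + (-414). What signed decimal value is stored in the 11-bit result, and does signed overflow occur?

-144; no overflow

270 → 00100001110
-414 → 11001100010
  00100001110
+ 11001100010
= 11101110000
Result 11101110000: MSB = 1 → 1904 − 2048 = -144.
Addends have opposite signs, so signed overflow cannot occur.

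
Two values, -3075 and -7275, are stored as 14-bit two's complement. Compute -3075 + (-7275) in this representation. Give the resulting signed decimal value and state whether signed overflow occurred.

-3075 → 11001111111101
-7275 → 10001110010101
  11001111111101
+ 10001110010101
= 01011110010010  (discard carry-out 1)
Result 01011110010010: MSB = 0 → value 6034.
Both addends are negative but the stored result is non-negative: signed overflow. The true value -3075 + (-7275) = -10350 lies outside [-8192, 8191].

6034; overflow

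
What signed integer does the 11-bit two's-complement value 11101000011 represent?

-189

MSB is 1, so the value is negative.
Invert: 00010111100. Add 1: 00010111101 = 189. So the value is −189.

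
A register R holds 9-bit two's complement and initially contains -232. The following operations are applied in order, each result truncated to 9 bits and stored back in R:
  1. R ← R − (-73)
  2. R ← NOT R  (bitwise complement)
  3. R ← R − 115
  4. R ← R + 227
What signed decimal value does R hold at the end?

-242

Start: R = -232 = 100011000.
R = -232 − (-73) = -159 = 101100001
R = NOT 101100001 = 010011110 = 158
R = 158 − 115 = 43 = 000101011
R = 43 + 227 = 270; wraps to -242 = 100001110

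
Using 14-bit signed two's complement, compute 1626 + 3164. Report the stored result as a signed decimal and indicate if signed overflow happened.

4790; no overflow

1626 → 00011001011010
3164 → 00110001011100
  00011001011010
+ 00110001011100
= 01001010110110
Result 01001010110110: MSB = 0 → value 4790.
Both addends are non-negative and so is the stored result: no signed overflow.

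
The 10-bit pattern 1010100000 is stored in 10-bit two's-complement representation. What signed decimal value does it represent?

-352

MSB is 1, so the value is negative.
Invert: 0101011111. Add 1: 0101100000 = 352. So the value is −352.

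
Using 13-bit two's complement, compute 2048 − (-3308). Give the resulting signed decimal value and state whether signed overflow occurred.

2048 → 0100000000000
-3308 → 1001100010100
Subtract via negate-and-add: invert 1001100010100 + 1 = 0110011101100 (i.e. 3308).
  0100000000000
+ 0110011101100
= 1010011101100
Result 1010011101100: MSB = 1 → 5356 − 8192 = -2836.
Both addends (after negating the subtrahend) are non-negative but the stored result is negative: signed overflow. The true value 2048 − (-3308) = 5356 lies outside [-4096, 4095].

-2836; overflow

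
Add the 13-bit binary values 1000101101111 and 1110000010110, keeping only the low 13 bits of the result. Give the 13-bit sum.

0110110000101

  1000101101111
+ 1110000010110
= 0110110000101  (discard carry-out 1)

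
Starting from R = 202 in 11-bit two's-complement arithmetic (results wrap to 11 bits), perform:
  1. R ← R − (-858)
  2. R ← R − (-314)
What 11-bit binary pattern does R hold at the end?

Start: R = 202 = 00011001010.
R = 202 − (-858) = 1060; wraps to -988 = 10000100100
R = -988 − (-314) = -674 = 10101011110

10101011110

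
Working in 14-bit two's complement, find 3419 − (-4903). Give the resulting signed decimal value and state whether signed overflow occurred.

-8062; overflow

3419 → 00110101011011
-4903 → 10110011011001
Subtract via negate-and-add: invert 10110011011001 + 1 = 01001100100111 (i.e. 4903).
  00110101011011
+ 01001100100111
= 10000010000010
Result 10000010000010: MSB = 1 → 8322 − 16384 = -8062.
Both addends (after negating the subtrahend) are non-negative but the stored result is negative: signed overflow. The true value 3419 − (-4903) = 8322 lies outside [-8192, 8191].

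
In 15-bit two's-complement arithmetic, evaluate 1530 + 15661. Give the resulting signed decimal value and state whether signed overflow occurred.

1530 → 000010111111010
15661 → 011110100101101
  000010111111010
+ 011110100101101
= 100001100100111
Result 100001100100111: MSB = 1 → 17191 − 32768 = -15577.
Both addends are non-negative but the stored result is negative: signed overflow. The true value 1530 + 15661 = 17191 lies outside [-16384, 16383].

-15577; overflow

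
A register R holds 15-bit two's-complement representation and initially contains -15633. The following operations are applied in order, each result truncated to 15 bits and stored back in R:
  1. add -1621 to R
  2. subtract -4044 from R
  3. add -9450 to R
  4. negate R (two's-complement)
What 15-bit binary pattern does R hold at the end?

101100010000100

Start: R = -15633 = 100001011101111.
R = -15633 + (-1621) = -17254; wraps to 15514 = 011110010011010
R = 15514 − (-4044) = 19558; wraps to -13210 = 100110001100110
R = -13210 + (-9450) = -22660; wraps to 10108 = 010011101111100
R = −(10108) = -10108 = 101100010000100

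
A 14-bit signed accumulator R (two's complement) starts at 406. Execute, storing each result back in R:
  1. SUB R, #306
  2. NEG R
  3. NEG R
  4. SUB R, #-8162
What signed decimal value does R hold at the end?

Start: R = 406 = 00000110010110.
R = 406 − 306 = 100 = 00000001100100
R = −(100) = -100 = 11111110011100
R = −(-100) = 100 = 00000001100100
R = 100 − (-8162) = 8262; wraps to -8122 = 10000001000110

-8122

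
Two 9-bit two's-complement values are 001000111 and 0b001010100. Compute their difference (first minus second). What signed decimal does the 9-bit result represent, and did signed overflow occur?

-13; no overflow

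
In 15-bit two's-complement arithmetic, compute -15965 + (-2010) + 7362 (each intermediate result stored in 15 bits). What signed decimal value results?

-10613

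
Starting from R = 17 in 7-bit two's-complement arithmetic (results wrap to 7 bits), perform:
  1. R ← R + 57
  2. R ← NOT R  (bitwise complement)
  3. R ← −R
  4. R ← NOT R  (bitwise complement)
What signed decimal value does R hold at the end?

Start: R = 17 = 0010001.
R = 17 + 57 = 74; wraps to -54 = 1001010
R = NOT 1001010 = 0110101 = 53
R = −(53) = -53 = 1001011
R = NOT 1001011 = 0110100 = 52

52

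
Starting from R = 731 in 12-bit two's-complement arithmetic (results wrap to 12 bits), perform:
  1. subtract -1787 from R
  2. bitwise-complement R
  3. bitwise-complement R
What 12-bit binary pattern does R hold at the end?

Start: R = 731 = 001011011011.
R = 731 − (-1787) = 2518; wraps to -1578 = 100111010110
R = NOT 100111010110 = 011000101001 = 1577
R = NOT 011000101001 = 100111010110 = -1578

100111010110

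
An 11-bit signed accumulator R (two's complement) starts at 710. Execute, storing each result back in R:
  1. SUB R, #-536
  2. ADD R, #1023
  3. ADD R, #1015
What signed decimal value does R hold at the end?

-812

Start: R = 710 = 01011000110.
R = 710 − (-536) = 1246; wraps to -802 = 10011011110
R = -802 + 1023 = 221 = 00011011101
R = 221 + 1015 = 1236; wraps to -812 = 10011010100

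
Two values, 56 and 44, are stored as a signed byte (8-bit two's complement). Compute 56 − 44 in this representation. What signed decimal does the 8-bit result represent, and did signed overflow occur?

12; no overflow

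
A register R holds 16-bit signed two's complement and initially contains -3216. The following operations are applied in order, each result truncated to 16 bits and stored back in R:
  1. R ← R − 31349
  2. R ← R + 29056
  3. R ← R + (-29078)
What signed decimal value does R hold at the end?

30949

Start: R = -3216 = 1111001101110000.
R = -3216 − 31349 = -34565; wraps to 30971 = 0111100011111011
R = 30971 + 29056 = 60027; wraps to -5509 = 1110101001111011
R = -5509 + (-29078) = -34587; wraps to 30949 = 0111100011100101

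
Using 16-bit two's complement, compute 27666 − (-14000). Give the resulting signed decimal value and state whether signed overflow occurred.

-23870; overflow

27666 → 0110110000010010
-14000 → 1100100101010000
Subtract via negate-and-add: invert 1100100101010000 + 1 = 0011011010110000 (i.e. 14000).
  0110110000010010
+ 0011011010110000
= 1010001011000010
Result 1010001011000010: MSB = 1 → 41666 − 65536 = -23870.
Both addends (after negating the subtrahend) are non-negative but the stored result is negative: signed overflow. The true value 27666 − (-14000) = 41666 lies outside [-32768, 32767].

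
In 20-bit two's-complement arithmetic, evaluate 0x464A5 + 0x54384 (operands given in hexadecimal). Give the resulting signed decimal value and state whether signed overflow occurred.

-415703; overflow

0x464A5 = 01000110010010100101 = 287909 (signed)
0x54384 = 01010100001110000100 = 344964 (signed)
  01000110010010100101
+ 01010100001110000100
= 10011010100000101001
Result 10011010100000101001: MSB = 1 → 632873 − 1048576 = -415703.
Both addends are non-negative but the stored result is negative: signed overflow. The true value 287909 + 344964 = 632873 lies outside [-524288, 524287].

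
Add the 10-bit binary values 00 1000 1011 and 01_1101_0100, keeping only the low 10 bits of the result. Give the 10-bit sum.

1001011111

  0010001011
+ 0111010100
= 1001011111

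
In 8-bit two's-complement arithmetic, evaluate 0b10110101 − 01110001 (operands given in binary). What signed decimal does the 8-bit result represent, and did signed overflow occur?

68; overflow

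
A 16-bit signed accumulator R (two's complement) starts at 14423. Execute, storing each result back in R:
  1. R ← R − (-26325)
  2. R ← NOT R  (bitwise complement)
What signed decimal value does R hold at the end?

24787

Start: R = 14423 = 0011100001010111.
R = 14423 − (-26325) = 40748; wraps to -24788 = 1001111100101100
R = NOT 1001111100101100 = 0110000011010011 = 24787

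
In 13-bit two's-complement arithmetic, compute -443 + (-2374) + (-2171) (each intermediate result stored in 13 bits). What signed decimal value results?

3204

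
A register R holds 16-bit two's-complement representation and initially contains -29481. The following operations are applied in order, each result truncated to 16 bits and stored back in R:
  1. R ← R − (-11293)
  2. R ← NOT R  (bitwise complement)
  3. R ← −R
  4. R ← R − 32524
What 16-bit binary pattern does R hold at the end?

Start: R = -29481 = 1000110011010111.
R = -29481 − (-11293) = -18188 = 1011100011110100
R = NOT 1011100011110100 = 0100011100001011 = 18187
R = −(18187) = -18187 = 1011100011110101
R = -18187 − 32524 = -50711; wraps to 14825 = 0011100111101001

0011100111101001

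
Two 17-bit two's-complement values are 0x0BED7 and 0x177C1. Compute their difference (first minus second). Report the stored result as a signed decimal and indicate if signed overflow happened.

-47338; overflow

0x0BED7 = 01011111011010111 = 48855 (signed)
0x177C1 = 10111011111000001 = -34879 (signed)
Subtract via negate-and-add: invert 10111011111000001 + 1 = 01000100000111111 (i.e. 34879).
  01011111011010111
+ 01000100000111111
= 10100011100010110
Result 10100011100010110: MSB = 1 → 83734 − 131072 = -47338.
Both addends (after negating the subtrahend) are non-negative but the stored result is negative: signed overflow. The true value 48855 − (-34879) = 83734 lies outside [-65536, 65535].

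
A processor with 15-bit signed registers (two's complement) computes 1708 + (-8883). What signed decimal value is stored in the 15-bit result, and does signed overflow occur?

-7175; no overflow

1708 → 000011010101100
-8883 → 101110101001101
  000011010101100
+ 101110101001101
= 110001111111001
Result 110001111111001: MSB = 1 → 25593 − 32768 = -7175.
Addends have opposite signs, so signed overflow cannot occur.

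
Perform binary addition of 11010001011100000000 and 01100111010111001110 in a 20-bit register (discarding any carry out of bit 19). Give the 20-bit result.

00111000110011001110

  11010001011100000000
+ 01100111010111001110
= 00111000110011001110  (discard carry-out 1)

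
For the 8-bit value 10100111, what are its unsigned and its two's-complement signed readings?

unsigned = 167, signed = -89

Unsigned: 10100111 = 167.
Signed: MSB=1 → 167 − 256 = -89.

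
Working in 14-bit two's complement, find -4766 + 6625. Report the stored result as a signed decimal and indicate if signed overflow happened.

-4766 → 10110101100010
6625 → 01100111100001
  10110101100010
+ 01100111100001
= 00011101000011  (discard carry-out 1)
Result 00011101000011: MSB = 0 → value 1859.
Addends have opposite signs, so signed overflow cannot occur.

1859; no overflow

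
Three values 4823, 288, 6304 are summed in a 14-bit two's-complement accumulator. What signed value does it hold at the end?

-4969

4823 + 288 = 5111 (01001111110111)
5111 + 6304 = 11415 → wraps to -4969 (10110010010111)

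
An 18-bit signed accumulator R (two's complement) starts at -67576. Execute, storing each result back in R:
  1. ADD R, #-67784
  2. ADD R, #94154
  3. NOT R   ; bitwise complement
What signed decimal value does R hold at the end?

Start: R = -67576 = 101111100000001000.
R = -67576 + (-67784) = -135360; wraps to 126784 = 011110111101000000
R = 126784 + 94154 = 220938; wraps to -41206 = 110101111100001010
R = NOT 110101111100001010 = 001010000011110101 = 41205

41205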